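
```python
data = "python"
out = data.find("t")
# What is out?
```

Trace:
`data = "python"` → data = 'python'
`out = data.find("t")` → out = 2
So out = 2

Answer: 2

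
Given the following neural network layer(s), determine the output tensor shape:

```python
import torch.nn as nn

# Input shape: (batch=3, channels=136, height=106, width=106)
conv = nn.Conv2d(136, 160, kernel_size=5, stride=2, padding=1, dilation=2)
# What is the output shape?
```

Input: (3, 136, 106, 106) -> Output: (3, 160, 50, 50)

Answer: (3, 160, 50, 50)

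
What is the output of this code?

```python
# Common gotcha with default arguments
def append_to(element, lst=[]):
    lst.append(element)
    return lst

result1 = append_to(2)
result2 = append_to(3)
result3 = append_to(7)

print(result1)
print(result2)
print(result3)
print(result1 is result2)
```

Key concept: mutable default argument gotcha.
Step by step:
`result1 = append_to(2)` → result1 = [2]
`result2 = append_to(3)` → result1 = [2, 3] (same object as result2); result2 = [2, 3] (same object as result1)
`result3 = append_to(7)` → result1 = [2, 3, 7] (same object as result2, result3); result2 = [2, 3, 7] (same object as result1, result3); result3 = [2, 3, 7] (same object as result1, result2)
`print(result1)` → prints [2, 3, 7]
`print(result2)` → prints [2, 3, 7]
`print(result3)` → prints [2, 3, 7]
`print(result1 is result2)` → prints True

Answer:
[2, 3, 7]
[2, 3, 7]
[2, 3, 7]
True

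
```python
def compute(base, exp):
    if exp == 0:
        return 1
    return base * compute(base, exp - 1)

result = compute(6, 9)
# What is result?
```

compute(6, 9) = 6 * 6 * 6 * 6 * 6 * 6 * 6 * 6 * 6 = 10077696

Answer: 10077696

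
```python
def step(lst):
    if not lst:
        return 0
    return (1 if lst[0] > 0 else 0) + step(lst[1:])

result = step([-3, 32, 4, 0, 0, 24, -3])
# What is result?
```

Count of positive elements in [-3, 32, 4, 0, 0, 24, -3] = 3

Answer: 3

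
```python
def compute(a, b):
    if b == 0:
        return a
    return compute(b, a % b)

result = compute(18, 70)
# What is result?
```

compute(18, 70) -> compute(70, 18) -> compute(18, 16) -> compute(16, 2) -> compute(2, 0) -> 2

Answer: 2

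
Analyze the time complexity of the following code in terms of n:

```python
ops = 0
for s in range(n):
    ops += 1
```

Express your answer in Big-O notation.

Each loop level contributes: n. Multiplying the contributions gives O(n).

Answer: O(n)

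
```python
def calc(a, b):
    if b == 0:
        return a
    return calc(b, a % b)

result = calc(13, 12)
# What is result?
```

calc(13, 12) -> calc(12, 1) -> calc(1, 0) -> 1

Answer: 1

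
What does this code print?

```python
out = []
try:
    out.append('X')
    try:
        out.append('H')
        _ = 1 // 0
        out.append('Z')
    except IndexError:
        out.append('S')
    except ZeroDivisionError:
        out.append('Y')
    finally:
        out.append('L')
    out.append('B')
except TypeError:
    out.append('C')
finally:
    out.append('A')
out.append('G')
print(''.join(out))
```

Execution trace: 'X' (try body) → 'H' (inner try body) → 'Y' (inner except ZeroDivisionError) → 'L' (inner finally) → 'B' (try body, no exception) → 'A' (finally) → 'G' (after the try/except). Output: XHYLBAG

Answer: XHYLBAG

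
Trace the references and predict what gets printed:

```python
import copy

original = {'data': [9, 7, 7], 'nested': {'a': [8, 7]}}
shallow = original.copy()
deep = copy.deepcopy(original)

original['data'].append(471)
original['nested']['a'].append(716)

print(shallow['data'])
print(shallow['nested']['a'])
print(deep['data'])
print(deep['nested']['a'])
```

Key concept: comparing shallow vs deep copy.
Step by step:
`original = {'data': [9, 7, 7], 'nested': {'a': [8, 7]}}` → original = {'data': [9, 7, 7], 'nested': {'a': [8, 7]}}
`shallow = original.copy()` → shallow = {'data': [9, 7, 7], 'nested': {'a': [8, 7]}}
`deep = copy.deepcopy(original)` → deep = {'data': [9, 7, 7], 'nested': {'a': [8, 7]}}
`original['data'].append(471)` → original = {'data': [9, 7, 7, 471], 'nested': {'a': [8, 7]}}; shallow = {'data': [9, 7, 7, 471], 'nested': {'a': [8, 7]}}
`original['nested']['a'].append(716)` → original = {'data': [9, 7, 7, 471], 'nested': {'a': [8, 7, 716]}}; shallow = {'data': [9, 7, 7, 471], 'nested': {'a': [8, 7, 716]}}
`print(shallow['data'])` → prints [9, 7, 7, 471]
`print(shallow['nested']['a'])` → prints [8, 7, 716]
`print(deep['data'])` → prints [9, 7, 7]
`print(deep['nested']['a'])` → prints [8, 7]

Answer:
[9, 7, 7, 471]
[8, 7, 716]
[9, 7, 7]
[8, 7]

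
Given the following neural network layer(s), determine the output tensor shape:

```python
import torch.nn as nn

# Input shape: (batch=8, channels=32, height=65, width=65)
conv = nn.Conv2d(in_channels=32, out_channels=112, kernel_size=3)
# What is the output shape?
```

Input: (8, 32, 65, 65) -> Output: (8, 112, 63, 63)

Answer: (8, 112, 63, 63)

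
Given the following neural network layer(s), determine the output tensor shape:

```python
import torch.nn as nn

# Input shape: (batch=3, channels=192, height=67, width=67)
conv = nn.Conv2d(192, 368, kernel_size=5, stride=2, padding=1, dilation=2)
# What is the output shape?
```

Input: (3, 192, 67, 67) -> Output: (3, 368, 31, 31)

Answer: (3, 368, 31, 31)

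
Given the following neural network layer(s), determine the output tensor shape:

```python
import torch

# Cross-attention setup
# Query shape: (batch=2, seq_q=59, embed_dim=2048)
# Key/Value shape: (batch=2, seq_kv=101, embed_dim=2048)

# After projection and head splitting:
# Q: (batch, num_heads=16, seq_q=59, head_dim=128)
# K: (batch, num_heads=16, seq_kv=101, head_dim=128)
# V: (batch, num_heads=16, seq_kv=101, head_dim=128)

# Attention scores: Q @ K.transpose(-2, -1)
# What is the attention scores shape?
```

Input: (2, 59, 2048) -> Output: (2, 16, 59, 101)

Answer: (2, 16, 59, 101)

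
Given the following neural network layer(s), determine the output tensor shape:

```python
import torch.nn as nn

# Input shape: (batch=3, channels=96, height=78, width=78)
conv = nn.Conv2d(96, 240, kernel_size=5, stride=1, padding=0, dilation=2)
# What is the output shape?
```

Input: (3, 96, 78, 78) -> Output: (3, 240, 70, 70)

Answer: (3, 240, 70, 70)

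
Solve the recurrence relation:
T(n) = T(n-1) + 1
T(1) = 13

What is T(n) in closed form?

Unrolling: T(n) = T(1) + 1·(n-1) = 13 + 1(n-1) = n + 12.

Answer: T(n) = n + 12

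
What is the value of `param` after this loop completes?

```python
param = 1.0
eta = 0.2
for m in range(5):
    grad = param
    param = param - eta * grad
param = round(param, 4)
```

Gradient descent: w = 1.0 * (1 - 0.2)^5
`param` takes the values: 1.0 → 0.8 → 0.64 → 0.512 → 0.4096 → 0.32768 → 0.3277

Answer: 0.3277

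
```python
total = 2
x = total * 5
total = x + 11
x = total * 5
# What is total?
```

Trace:
`total = 2` → total = 2
`x = total * 5` → x = 10
`total = x + 11` → total = 21
`x = total * 5` → x = 105
So total = 21

Answer: 21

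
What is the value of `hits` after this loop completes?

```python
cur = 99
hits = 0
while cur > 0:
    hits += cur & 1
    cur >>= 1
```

Count set bits in 99 (binary: 0b1100011)
`hits` takes the values: 0 → 1 → 2 → 3 → 4

Answer: 4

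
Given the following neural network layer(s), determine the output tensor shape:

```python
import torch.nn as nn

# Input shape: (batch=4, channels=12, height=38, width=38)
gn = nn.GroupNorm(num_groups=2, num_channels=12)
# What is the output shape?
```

Input: (4, 12, 38, 38) -> Output: (4, 12, 38, 38)

Answer: (4, 12, 38, 38)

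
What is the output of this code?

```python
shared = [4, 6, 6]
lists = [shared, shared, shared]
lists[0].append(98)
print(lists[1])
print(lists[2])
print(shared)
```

Key concept: list of same reference.
Step by step:
`shared = [4, 6, 6]` → shared = [4, 6, 6]
`lists = [shared, shared, shared]` → lists = [[4, 6, 6], [4, 6, 6], [4, 6, 6]]
`lists[0].append(98)` → shared = [4, 6, 6, 98]; lists = [[4, 6, 6, 98], [4, 6, 6, 98], [4, 6, 6, 98]]
`print(lists[1])` → prints [4, 6, 6, 98]
`print(lists[2])` → prints [4, 6, 6, 98]
`print(shared)` → prints [4, 6, 6, 98]

Answer:
[4, 6, 6, 98]
[4, 6, 6, 98]
[4, 6, 6, 98]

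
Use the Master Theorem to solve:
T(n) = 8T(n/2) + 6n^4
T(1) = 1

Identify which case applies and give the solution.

a=8, b=2, f(n)=6n^4. log_2(8) = 3. Since c=4 > 3 and the regularity condition holds (8(n/2)^4 = (8/2^4)n^4 with 8/2^4 < 1), Case 3 applies: T(n) = Θ(f(n)) = O(n^4).

Answer: O(n^4) - Case 3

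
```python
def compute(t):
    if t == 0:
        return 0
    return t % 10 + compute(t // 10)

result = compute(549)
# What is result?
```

Sum of digits of 549: 9 + 4 + 5 = 18

Answer: 18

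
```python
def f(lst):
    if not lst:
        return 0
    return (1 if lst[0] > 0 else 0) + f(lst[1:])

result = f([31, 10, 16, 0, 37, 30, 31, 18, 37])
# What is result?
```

Count of positive elements in [31, 10, 16, 0, 37, 30, 31, 18, 37] = 8

Answer: 8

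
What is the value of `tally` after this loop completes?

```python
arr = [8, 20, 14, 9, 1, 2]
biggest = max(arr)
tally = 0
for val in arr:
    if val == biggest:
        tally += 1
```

Count of max value 20 in [8, 20, 14, 9, 1, 2]
`tally` takes the values: 0 → 1

Answer: 1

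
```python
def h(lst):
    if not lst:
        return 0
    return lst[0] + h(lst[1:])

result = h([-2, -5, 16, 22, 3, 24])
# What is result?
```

(-2) + (-5) + 16 + 22 + 3 + 24 + 0 = 58

Answer: 58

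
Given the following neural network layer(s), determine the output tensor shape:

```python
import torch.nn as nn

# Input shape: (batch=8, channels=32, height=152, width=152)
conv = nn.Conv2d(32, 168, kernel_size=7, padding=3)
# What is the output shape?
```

Input: (8, 32, 152, 152) -> Output: (8, 168, 152, 152)

Answer: (8, 168, 152, 152)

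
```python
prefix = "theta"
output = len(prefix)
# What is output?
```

Trace:
`prefix = "theta"` → prefix = 'theta'
`output = len(prefix)` → output = 5
So output = 5

Answer: 5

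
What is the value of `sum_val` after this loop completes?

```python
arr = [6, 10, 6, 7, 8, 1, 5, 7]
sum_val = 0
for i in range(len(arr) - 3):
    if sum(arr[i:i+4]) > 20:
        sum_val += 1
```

Count windows with sum > 20
`sum_val` takes the values: 0 → 1 → 2 → 3 → 4 → 5

Answer: 5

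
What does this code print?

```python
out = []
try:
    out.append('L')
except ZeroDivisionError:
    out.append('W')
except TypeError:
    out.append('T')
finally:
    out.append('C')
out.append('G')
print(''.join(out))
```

Execution trace: 'L' (try body, no exception) → 'C' (finally) → 'G' (after the try/except). Output: LCG

Answer: LCG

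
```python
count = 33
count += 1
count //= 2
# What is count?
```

Trace:
`count = 33` → count = 33
`count += 1` → count = 34
`count //= 2` → count = 17
So count = 17

Answer: 17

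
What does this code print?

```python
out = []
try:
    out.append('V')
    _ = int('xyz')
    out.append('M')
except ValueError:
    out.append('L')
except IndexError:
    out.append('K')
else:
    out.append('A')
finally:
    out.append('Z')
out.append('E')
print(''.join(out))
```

Execution trace: 'V' (try body) → 'L' (except ValueError) → 'Z' (finally) → 'E' (after the try/except). Output: VLZE

Answer: VLZE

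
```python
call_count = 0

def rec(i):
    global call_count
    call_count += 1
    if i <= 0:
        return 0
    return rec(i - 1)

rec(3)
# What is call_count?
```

Linear recursion stepping by 1: 4 calls from i=3 down to ≤0.

Answer: 4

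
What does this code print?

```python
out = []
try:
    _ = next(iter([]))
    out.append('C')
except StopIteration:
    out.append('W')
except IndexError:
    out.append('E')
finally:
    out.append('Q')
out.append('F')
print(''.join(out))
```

Execution trace: 'W' (except StopIteration) → 'Q' (finally) → 'F' (after the try/except). Output: WQF

Answer: WQF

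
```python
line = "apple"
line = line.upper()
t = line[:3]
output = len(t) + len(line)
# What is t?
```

Trace:
`line = "apple"` → line = 'apple'
`line = line.upper()` → line = 'APPLE'
`t = line[:3]` → t = 'APP'
`output = len(t) + len(line)` → output = 8
So t = 'APP'

Answer: 'APP'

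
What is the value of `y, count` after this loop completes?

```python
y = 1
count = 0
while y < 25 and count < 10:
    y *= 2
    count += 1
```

Double until >= 25 or 10 iterations
`y, count` takes the values: (1, 0) → (2, 0) → (2, 1) → (4, 1) → (4, 2) → (8, 2) → (8, 3) → (16, 3) → (16, 4) → (32, 4) → (32, 5)

Answer: 32, 5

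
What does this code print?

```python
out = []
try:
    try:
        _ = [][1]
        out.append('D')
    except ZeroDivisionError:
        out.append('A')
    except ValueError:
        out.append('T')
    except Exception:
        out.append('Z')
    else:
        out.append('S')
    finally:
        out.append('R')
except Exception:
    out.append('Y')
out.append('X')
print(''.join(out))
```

Execution trace: 'Z' (inner except Exception) → 'R' (inner finally) → 'X' (after the try/except). Output: ZRX

Answer: ZRX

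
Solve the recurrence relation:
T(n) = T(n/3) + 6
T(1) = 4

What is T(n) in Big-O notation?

Each step divides n by 3 and adds 6. After log_3(n) steps we reach T(1)=4. So T(n) = 6·log_3(n) + 4 = O(log n).

Answer: O(log n)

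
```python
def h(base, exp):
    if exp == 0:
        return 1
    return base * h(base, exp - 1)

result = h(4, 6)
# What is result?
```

h(4, 6) = 4 * 4 * 4 * 4 * 4 * 4 = 4096

Answer: 4096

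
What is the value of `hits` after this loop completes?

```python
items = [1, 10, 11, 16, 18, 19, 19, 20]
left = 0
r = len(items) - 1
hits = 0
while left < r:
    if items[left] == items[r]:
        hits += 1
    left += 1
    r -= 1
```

Count matching pairs from ends
`hits` takes the values: 0

Answer: 0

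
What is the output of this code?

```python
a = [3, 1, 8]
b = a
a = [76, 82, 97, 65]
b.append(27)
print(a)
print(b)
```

Key concept: rebinding vs mutation: a is rebound to a new list, b still points at the original.
Step by step:
`a = [3, 1, 8]` → a = [3, 1, 8]
`b = a` → b = [3, 1, 8] (same object as a)
`a = [76, 82, 97, 65]` → a = [76, 82, 97, 65]
`b.append(27)` → b = [3, 1, 8, 27]
`print(a)` → prints [76, 82, 97, 65]
`print(b)` → prints [3, 1, 8, 27]

Answer:
[76, 82, 97, 65]
[3, 1, 8, 27]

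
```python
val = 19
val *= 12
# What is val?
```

Trace:
`val = 19` → val = 19
`val *= 12` → val = 228
So val = 228

Answer: 228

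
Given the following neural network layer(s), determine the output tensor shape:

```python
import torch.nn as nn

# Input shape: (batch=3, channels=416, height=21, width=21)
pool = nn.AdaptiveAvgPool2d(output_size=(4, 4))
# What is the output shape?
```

Input: (3, 416, 21, 21) -> Output: (3, 416, 4, 4)

Answer: (3, 416, 4, 4)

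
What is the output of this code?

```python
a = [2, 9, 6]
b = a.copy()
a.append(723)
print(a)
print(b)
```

Key concept: list.copy() creates independent copy.
Step by step:
`a = [2, 9, 6]` → a = [2, 9, 6]
`b = a.copy()` → b = [2, 9, 6]
`a.append(723)` → a = [2, 9, 6, 723]
`print(a)` → prints [2, 9, 6, 723]
`print(b)` → prints [2, 9, 6]

Answer:
[2, 9, 6, 723]
[2, 9, 6]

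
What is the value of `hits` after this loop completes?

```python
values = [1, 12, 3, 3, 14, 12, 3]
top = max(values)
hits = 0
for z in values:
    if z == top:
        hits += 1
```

Count of max value 14 in [1, 12, 3, 3, 14, 12, 3]
`hits` takes the values: 0 → 1

Answer: 1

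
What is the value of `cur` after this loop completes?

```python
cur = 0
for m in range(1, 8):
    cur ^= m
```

XOR of 1 to 7
`cur` takes the values: 0 → 1 → 3 → 0 → 4 → 1 → 7 → 0

Answer: 0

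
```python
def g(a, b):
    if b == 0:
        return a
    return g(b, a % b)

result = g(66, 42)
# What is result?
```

g(66, 42) -> g(42, 24) -> g(24, 18) -> g(18, 6) -> g(6, 0) -> 6

Answer: 6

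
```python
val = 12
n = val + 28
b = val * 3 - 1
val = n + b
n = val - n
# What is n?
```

Trace:
`val = 12` → val = 12
`n = val + 28` → n = 40
`b = val * 3 - 1` → b = 35
`val = n + b` → val = 75
`n = val - n` → n = 35
So n = 35

Answer: 35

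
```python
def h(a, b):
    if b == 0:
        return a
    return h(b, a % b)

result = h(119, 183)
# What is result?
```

h(119, 183) -> h(183, 119) -> h(119, 64) -> h(64, 55) -> h(55, 9) -> h(9, 1) -> h(1, 0) -> 1

Answer: 1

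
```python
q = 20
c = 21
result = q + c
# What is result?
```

Trace:
`q = 20` → q = 20
`c = 21` → c = 21
`result = q + c` → result = 41
So result = 41

Answer: 41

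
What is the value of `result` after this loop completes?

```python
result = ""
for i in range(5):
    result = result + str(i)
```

Concatenate digits 0 to 4
`result` takes the values: "" → "0" → "01" → "012" → "0123" → "01234"

Answer: "01234"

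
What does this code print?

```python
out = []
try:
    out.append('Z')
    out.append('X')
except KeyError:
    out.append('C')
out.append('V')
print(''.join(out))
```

Execution trace: 'Z' (try body) → 'X' (try body, no exception) → 'V' (after the try/except). Output: ZXV

Answer: ZXV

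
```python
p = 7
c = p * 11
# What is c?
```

Trace:
`p = 7` → p = 7
`c = p * 11` → c = 77
So c = 77

Answer: 77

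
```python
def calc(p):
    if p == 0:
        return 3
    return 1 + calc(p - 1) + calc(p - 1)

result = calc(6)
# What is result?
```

calc(p) = 1 + 2·calc(p-1), calc(0)=3. Closed form: (3+1)·2^6 - 1 = 255.

Answer: 255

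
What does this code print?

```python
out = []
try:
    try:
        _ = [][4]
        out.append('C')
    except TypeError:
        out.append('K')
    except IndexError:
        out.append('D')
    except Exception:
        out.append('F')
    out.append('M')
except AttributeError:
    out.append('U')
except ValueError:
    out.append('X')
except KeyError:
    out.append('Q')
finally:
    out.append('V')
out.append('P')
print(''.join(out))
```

Execution trace: 'D' (inner except IndexError) → 'M' (try body, no exception) → 'V' (finally) → 'P' (after the try/except). Output: DMVP

Answer: DMVP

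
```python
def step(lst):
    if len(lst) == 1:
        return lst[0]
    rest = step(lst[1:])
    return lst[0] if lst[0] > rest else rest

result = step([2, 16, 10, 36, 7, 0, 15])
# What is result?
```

Recursive max over [2, 16, 10, 36, 7, 0, 15] = 36

Answer: 36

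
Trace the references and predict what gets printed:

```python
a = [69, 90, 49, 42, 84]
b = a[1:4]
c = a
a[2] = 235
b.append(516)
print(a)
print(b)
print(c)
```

Key concept: slice vs alias.
Step by step:
`a = [69, 90, 49, 42, 84]` → a = [69, 90, 49, 42, 84]
`b = a[1:4]` → b = [90, 49, 42]
`c = a` → c = [69, 90, 49, 42, 84] (same object as a)
`a[2] = 235` → a = [69, 90, 235, 42, 84] (same object as c); c = [69, 90, 235, 42, 84] (same object as a)
`b.append(516)` → b = [90, 49, 42, 516]
`print(a)` → prints [69, 90, 235, 42, 84]
`print(b)` → prints [90, 49, 42, 516]
`print(c)` → prints [69, 90, 235, 42, 84]

Answer:
[69, 90, 235, 42, 84]
[90, 49, 42, 516]
[69, 90, 235, 42, 84]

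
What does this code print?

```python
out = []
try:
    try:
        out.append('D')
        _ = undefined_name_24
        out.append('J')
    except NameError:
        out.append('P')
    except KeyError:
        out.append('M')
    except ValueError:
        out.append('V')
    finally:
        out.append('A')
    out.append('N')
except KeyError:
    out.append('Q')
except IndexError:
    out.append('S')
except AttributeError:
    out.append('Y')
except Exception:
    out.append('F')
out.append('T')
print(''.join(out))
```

Execution trace: 'D' (inner try body) → 'P' (inner except NameError) → 'A' (inner finally) → 'N' (try body, no exception) → 'T' (after the try/except). Output: DPANT

Answer: DPANT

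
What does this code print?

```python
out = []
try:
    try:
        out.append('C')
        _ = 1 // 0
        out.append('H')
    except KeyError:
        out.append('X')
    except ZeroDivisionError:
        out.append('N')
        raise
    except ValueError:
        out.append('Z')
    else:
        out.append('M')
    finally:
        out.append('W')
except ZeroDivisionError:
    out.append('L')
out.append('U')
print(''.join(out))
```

Execution trace: 'C' (try body) → 'N' (except ZeroDivisionError) → 'W' (finally) → 'L' (outer except ZeroDivisionError) → 'U' (after the try/except). Output: CNWLU

Answer: CNWLU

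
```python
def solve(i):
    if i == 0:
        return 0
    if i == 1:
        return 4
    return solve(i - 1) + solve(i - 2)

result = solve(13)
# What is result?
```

Build up from base cases: solve(0)=0, solve(1)=4, solve(2)=4, solve(3)=8, solve(4)=12, solve(5)=20, solve(6)=32, ..., solve(13)=932

Answer: 932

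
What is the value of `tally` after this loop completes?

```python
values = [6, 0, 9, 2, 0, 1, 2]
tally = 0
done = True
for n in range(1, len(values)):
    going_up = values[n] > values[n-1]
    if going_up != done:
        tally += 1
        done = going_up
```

Count direction changes in [6, 0, 9, 2, 0, 1, 2]
`tally` takes the values: 0 → 1 → 2 → 3 → 4

Answer: 4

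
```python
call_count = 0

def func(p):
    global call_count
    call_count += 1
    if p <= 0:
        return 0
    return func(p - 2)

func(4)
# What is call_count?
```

Linear recursion stepping by 2: 3 calls from p=4 down to ≤0.

Answer: 3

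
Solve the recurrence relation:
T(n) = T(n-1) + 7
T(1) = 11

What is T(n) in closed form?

Unrolling: T(n) = T(1) + 7·(n-1) = 11 + 7(n-1) = 7n + 4.

Answer: T(n) = 7n + 4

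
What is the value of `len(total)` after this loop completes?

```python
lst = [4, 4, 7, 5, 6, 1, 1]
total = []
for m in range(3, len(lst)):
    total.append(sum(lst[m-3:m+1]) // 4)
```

Number of 4-element averages
`total` takes the values: [] → [5] → [5, 5] → [5, 5, 4] → [5, 5, 4, 3]
So `len(total)` = 4

Answer: 4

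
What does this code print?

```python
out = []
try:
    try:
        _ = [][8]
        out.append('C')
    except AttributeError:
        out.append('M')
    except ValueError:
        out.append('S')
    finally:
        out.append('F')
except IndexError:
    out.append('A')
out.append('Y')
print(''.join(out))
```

Execution trace: 'F' (finally) → 'A' (outer except IndexError) → 'Y' (after the try/except). Output: FAY

Answer: FAY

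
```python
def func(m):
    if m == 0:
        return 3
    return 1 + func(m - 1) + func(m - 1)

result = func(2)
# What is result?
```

func(m) = 1 + 2·func(m-1), func(0)=3. Closed form: (3+1)·2^2 - 1 = 15.

Answer: 15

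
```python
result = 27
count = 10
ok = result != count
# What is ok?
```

Trace:
`result = 27` → result = 27
`count = 10` → count = 10
`ok = result != count` → ok = True
So ok = True

Answer: True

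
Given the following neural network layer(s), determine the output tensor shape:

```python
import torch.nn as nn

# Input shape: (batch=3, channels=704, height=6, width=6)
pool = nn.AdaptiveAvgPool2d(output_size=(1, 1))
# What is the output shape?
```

Input: (3, 704, 6, 6) -> Output: (3, 704, 1, 1)

Answer: (3, 704, 1, 1)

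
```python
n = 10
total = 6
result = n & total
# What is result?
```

Trace:
`n = 10` → n = 10
`total = 6` → total = 6
`result = n & total` → result = 2
So result = 2

Answer: 2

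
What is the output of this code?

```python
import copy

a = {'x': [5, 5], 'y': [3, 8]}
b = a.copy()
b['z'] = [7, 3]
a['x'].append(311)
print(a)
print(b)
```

Key concept: shallow copy of dict with mutable values.
Step by step:
`a = {'x': [5, 5], 'y': [3, 8]}` → a = {'x': [5, 5], 'y': [3, 8]}
`b = a.copy()` → b = {'x': [5, 5], 'y': [3, 8]}
`b['z'] = [7, 3]` → b = {'x': [5, 5], 'y': [3, 8], 'z': [7, 3]}
`a['x'].append(311)` → a = {'x': [5, 5, 311], 'y': [3, 8]}; b = {'x': [5, 5, 311], 'y': [3, 8], 'z': [7, 3]}
`print(a)` → prints {'x': [5, 5, 311], 'y': [3, 8]}
`print(b)` → prints {'x': [5, 5, 311], 'y': [3, 8], 'z': [7, 3]}

Answer:
{'x': [5, 5, 311], 'y': [3, 8]}
{'x': [5, 5, 311], 'y': [3, 8], 'z': [7, 3]}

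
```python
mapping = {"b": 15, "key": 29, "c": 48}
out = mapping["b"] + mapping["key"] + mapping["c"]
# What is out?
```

Trace:
`mapping = {"b": 15, "key": 29, "c": 48}` → mapping = {'b': 15, 'key': 29, 'c': 48}
`out = mapping["b"] + mapping["key"] + mapping["c"]` → out = 92
So out = 92

Answer: 92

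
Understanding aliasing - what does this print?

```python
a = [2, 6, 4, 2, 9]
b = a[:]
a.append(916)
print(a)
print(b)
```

Key concept: slice [:] creates copy.
Step by step:
`a = [2, 6, 4, 2, 9]` → a = [2, 6, 4, 2, 9]
`b = a[:]` → b = [2, 6, 4, 2, 9]
`a.append(916)` → a = [2, 6, 4, 2, 9, 916]
`print(a)` → prints [2, 6, 4, 2, 9, 916]
`print(b)` → prints [2, 6, 4, 2, 9]

Answer:
[2, 6, 4, 2, 9, 916]
[2, 6, 4, 2, 9]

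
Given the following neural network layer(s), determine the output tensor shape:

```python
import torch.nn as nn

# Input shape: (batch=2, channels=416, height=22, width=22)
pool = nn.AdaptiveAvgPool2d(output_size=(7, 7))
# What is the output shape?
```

Input: (2, 416, 22, 22) -> Output: (2, 416, 7, 7)

Answer: (2, 416, 7, 7)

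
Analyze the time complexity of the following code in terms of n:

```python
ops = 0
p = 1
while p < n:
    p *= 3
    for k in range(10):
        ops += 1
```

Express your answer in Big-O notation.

Each loop level contributes: log n × 1. Multiplying the contributions gives O(log n).

Answer: O(log n)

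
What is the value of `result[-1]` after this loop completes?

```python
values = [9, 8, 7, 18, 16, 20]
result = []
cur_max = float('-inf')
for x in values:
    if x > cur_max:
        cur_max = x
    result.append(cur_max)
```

Running max ends at 20
`result` takes the values: [] → [9] → [9, 9] → [9, 9, 9] → [9, 9, 9, 18] → [9, 9, 9, 18, 18] → [9, 9, 9, 18, 18, 20]
So `result[-1]` = 20

Answer: 20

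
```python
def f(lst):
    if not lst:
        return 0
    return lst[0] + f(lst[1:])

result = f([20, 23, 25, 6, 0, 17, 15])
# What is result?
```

20 + 23 + 25 + 6 + 0 + 17 + 15 + 0 = 106

Answer: 106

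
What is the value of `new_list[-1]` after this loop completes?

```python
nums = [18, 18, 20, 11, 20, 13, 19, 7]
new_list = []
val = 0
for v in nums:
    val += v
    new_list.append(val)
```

Cumulative sum ends at 126
`new_list` takes the values: [] → [18] → [18, 36] → [18, 36, 56] → [18, 36, 56, 67] → [18, 36, 56, 67, 87] → [18, 36, 56, 67, 87, 100] → [18, 36, 56, 67, 87, 100, 119] → [18, 36, 56, 67, 87, 100, 119, 126]
So `new_list[-1]` = 126

Answer: 126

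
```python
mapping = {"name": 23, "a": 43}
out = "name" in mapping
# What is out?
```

Trace:
`mapping = {"name": 23, "a": 43}` → mapping = {'name': 23, 'a': 43}
`out = "name" in mapping` → out = True
So out = True

Answer: True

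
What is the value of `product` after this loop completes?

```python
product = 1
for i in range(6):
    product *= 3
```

3^6 = 729
`product` takes the values: 1 → 3 → 9 → 27 → 81 → 243 → 729

Answer: 729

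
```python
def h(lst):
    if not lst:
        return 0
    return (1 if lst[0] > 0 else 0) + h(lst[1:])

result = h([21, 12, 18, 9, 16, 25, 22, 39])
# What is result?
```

Count of positive elements in [21, 12, 18, 9, 16, 25, 22, 39] = 8

Answer: 8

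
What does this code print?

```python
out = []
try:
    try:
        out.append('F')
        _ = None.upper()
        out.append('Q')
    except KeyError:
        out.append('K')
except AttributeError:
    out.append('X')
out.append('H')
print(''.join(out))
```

Execution trace: 'F' (try body) → 'X' (outer except AttributeError) → 'H' (after the try/except). Output: FXH

Answer: FXH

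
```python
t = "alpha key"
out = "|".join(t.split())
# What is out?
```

Trace:
`t = "alpha key"` → t = 'alpha key'
`out = "|".join(t.split())` → out = 'alpha|key'
So out = 'alpha|key'

Answer: 'alpha|key'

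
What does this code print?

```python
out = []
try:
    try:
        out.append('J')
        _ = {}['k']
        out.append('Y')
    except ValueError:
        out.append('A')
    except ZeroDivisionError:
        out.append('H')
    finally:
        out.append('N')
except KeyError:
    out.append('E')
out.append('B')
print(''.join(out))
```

Execution trace: 'J' (try body) → 'N' (finally) → 'E' (outer except KeyError) → 'B' (after the try/except). Output: JNEB

Answer: JNEB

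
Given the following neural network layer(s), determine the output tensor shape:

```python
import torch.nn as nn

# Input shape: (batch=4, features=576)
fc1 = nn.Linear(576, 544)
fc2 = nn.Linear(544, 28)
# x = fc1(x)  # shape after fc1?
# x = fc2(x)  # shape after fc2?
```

Input: (4, 576) -> after fc1: (4, 544) -> Output: (4, 28)

Answer: (4, 28)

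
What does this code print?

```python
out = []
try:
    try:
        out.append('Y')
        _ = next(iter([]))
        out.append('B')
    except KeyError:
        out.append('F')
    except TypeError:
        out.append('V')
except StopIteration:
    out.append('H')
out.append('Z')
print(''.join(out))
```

Execution trace: 'Y' (try body) → 'H' (outer except StopIteration) → 'Z' (after the try/except). Output: YHZ

Answer: YHZ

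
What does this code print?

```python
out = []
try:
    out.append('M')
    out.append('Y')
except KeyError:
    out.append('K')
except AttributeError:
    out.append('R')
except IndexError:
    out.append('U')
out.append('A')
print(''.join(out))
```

Execution trace: 'M' (try body) → 'Y' (try body, no exception) → 'A' (after the try/except). Output: MYA

Answer: MYA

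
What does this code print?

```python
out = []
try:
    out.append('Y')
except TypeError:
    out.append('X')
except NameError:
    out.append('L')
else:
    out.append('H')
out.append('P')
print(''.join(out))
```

Execution trace: 'Y' (try body, no exception) → 'H' (else) → 'P' (after the try/except). Output: YHP

Answer: YHP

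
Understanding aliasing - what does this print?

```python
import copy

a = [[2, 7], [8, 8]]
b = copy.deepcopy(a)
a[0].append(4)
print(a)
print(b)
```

Key concept: deep copy is fully independent.
Step by step:
`a = [[2, 7], [8, 8]]` → a = [[2, 7], [8, 8]]
`b = copy.deepcopy(a)` → b = [[2, 7], [8, 8]]
`a[0].append(4)` → a = [[2, 7, 4], [8, 8]]
`print(a)` → prints [[2, 7, 4], [8, 8]]
`print(b)` → prints [[2, 7], [8, 8]]

Answer:
[[2, 7, 4], [8, 8]]
[[2, 7], [8, 8]]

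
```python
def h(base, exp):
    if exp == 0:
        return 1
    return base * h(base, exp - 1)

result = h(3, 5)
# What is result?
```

h(3, 5) = 3 * 3 * 3 * 3 * 3 = 243

Answer: 243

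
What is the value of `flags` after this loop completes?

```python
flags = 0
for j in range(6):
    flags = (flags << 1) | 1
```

Build 6 consecutive 1-bits: 0b111111
`flags` takes the values: 0 → 1 → 3 → 7 → 15 → 31 → 63

Answer: 63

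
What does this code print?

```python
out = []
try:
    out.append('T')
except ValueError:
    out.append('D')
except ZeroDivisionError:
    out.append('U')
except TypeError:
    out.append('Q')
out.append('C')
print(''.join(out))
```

Execution trace: 'T' (try body, no exception) → 'C' (after the try/except). Output: TC

Answer: TC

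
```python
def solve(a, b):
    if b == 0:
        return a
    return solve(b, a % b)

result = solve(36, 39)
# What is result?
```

solve(36, 39) -> solve(39, 36) -> solve(36, 3) -> solve(3, 0) -> 3

Answer: 3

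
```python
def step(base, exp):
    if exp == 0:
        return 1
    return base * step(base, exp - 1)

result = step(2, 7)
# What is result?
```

step(2, 7) = 2 * 2 * 2 * 2 * 2 * 2 * 2 = 128

Answer: 128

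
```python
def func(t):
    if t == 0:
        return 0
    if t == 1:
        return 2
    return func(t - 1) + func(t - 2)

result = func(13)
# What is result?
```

Build up from base cases: func(0)=0, func(1)=2, func(2)=2, func(3)=4, func(4)=6, func(5)=10, func(6)=16, ..., func(13)=466

Answer: 466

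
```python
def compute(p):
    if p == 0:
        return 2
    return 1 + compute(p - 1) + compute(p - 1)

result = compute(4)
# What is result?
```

compute(p) = 1 + 2·compute(p-1), compute(0)=2. Closed form: (2+1)·2^4 - 1 = 47.

Answer: 47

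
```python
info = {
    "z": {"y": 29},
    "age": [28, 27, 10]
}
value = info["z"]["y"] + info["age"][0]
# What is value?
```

Trace:
`info = { ...` → info = {'z': {'y': 29}, 'age': [28, 27, 10]}
`value = info["z"]["y"] + info["age"][0]` → value = 57
So value = 57

Answer: 57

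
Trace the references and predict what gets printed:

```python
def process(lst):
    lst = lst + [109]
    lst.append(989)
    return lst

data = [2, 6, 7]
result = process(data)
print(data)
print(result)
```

Key concept: rebinding parameter vs mutation.
Step by step:
`data = [2, 6, 7]` → data = [2, 6, 7]
`result = process(data)` → result = [2, 6, 7, 109, 989]
`print(data)` → prints [2, 6, 7]
`print(result)` → prints [2, 6, 7, 109, 989]

Answer:
[2, 6, 7]
[2, 6, 7, 109, 989]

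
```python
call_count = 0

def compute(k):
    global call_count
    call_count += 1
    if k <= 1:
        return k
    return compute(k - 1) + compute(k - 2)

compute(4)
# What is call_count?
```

Calls(k) = 1 + Calls(k-1) + Calls(k-2); Calls(0)=Calls(1)=1. For k=4 this gives 9.

Answer: 9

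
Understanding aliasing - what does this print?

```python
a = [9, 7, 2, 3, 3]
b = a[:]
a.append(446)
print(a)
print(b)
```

Key concept: slice [:] creates copy.
Step by step:
`a = [9, 7, 2, 3, 3]` → a = [9, 7, 2, 3, 3]
`b = a[:]` → b = [9, 7, 2, 3, 3]
`a.append(446)` → a = [9, 7, 2, 3, 3, 446]
`print(a)` → prints [9, 7, 2, 3, 3, 446]
`print(b)` → prints [9, 7, 2, 3, 3]

Answer:
[9, 7, 2, 3, 3, 446]
[9, 7, 2, 3, 3]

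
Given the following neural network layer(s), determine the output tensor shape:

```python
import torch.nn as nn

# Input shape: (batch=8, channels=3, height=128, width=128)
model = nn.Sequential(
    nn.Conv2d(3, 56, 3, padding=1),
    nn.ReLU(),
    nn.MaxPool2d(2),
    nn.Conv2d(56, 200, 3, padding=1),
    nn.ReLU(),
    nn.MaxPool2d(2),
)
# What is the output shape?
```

Input: (8, 3, 128, 128) -> after first Conv2d: (8, 56, 128, 128) -> after first MaxPool2d: (8, 56, 64, 64) -> after second Conv2d: (8, 200, 64, 64) -> Output: (8, 200, 32, 32)

Answer: (8, 200, 32, 32)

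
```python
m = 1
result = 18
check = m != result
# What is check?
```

Trace:
`m = 1` → m = 1
`result = 18` → result = 18
`check = m != result` → check = True
So check = True

Answer: True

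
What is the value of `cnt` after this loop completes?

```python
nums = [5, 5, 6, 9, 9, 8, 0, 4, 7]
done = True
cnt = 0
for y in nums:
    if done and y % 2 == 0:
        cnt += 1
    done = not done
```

Count even values at even positions
`cnt` takes the values: 0 → 1 → 2

Answer: 2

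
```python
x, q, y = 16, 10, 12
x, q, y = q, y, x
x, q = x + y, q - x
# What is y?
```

Trace:
`x, q, y = 16, 10, 12` → x = 16; q = 10; y = 12
`x, q, y = q, y, x` → x = 10; q = 12; y = 16
`x, q = x + y, q - x` → x = 26; q = 2
So y = 16

Answer: 16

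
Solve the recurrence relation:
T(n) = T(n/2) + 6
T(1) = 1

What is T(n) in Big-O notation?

Each step divides n by 2 and adds 6. After log_2(n) steps we reach T(1)=1. So T(n) = 6·log_2(n) + 1 = O(log n).

Answer: O(log n)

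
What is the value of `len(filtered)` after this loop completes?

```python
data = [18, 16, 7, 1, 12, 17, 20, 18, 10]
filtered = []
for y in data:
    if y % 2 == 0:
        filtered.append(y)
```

Count even numbers in [18, 16, 7, 1, 12, 17, 20, 18, 10]
`filtered` takes the values: [] → [18] → [18, 16] → [18, 16, 12] → [18, 16, 12, 20] → [18, 16, 12, 20, 18] → [18, 16, 12, 20, 18, 10]
So `len(filtered)` = 6

Answer: 6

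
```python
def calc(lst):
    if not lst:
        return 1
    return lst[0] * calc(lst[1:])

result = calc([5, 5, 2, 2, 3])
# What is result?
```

Product over [5, 5, 2, 2, 3] = 5 * 5 * 2 * 2 * 3 = 300

Answer: 300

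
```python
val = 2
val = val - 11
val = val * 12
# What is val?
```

Trace:
`val = 2` → val = 2
`val = val - 11` → val = -9
`val = val * 12` → val = -108
So val = -108

Answer: -108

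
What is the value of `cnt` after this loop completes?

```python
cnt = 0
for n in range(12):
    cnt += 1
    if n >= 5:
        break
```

Loop breaks when n reaches 5, cnt is 6
`cnt` takes the values: 0 → 1 → 2 → 3 → 4 → 5 → 6

Answer: 6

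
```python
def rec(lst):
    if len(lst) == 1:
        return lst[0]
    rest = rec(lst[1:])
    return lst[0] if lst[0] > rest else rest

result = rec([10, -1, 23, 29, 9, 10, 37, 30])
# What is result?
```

Recursive max over [10, -1, 23, 29, 9, 10, 37, 30] = 37

Answer: 37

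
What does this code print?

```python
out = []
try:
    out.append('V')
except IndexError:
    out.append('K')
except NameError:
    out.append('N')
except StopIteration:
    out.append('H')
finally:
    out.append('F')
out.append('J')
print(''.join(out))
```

Execution trace: 'V' (try body, no exception) → 'F' (finally) → 'J' (after the try/except). Output: VFJ

Answer: VFJ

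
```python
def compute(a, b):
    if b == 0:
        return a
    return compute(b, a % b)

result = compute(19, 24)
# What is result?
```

compute(19, 24) -> compute(24, 19) -> compute(19, 5) -> compute(5, 4) -> compute(4, 1) -> compute(1, 0) -> 1

Answer: 1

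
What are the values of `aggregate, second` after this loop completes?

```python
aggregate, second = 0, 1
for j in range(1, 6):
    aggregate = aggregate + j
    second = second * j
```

Sum and factorial of 1 to 5
`aggregate, second` takes the values: (0, 1) → (1, 1) → (3, 1) → (3, 2) → (6, 2) → (6, 6) → (10, 6) → (10, 24) → (15, 24) → (15, 120)

Answer: 15, 120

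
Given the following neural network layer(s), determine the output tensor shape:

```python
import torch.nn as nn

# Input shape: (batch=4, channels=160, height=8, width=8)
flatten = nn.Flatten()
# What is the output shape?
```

Input: (4, 160, 8, 8) -> Output: (4, 10240)

Answer: (4, 10240)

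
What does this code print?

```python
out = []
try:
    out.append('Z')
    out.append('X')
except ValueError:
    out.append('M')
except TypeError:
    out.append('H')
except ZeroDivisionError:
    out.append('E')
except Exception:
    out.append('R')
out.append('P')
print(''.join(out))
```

Execution trace: 'Z' (try body) → 'X' (try body, no exception) → 'P' (after the try/except). Output: ZXP

Answer: ZXP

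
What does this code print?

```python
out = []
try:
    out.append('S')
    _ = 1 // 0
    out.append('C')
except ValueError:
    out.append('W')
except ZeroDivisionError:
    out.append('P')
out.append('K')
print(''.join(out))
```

Execution trace: 'S' (try body) → 'P' (except ZeroDivisionError) → 'K' (after the try/except). Output: SPK

Answer: SPK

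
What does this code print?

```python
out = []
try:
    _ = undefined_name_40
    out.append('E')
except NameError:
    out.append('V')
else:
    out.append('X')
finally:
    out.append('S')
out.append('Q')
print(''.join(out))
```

Execution trace: 'V' (except NameError) → 'S' (finally) → 'Q' (after the try/except). Output: VSQ

Answer: VSQ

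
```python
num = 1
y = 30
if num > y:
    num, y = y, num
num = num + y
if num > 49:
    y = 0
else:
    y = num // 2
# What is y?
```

Trace:
`num = 1` → num = 1
`y = 30` → y = 30
`if num > y: ...` → num > y is False → no variable changes
`num = num + y` → num = 31
`if num > 49: ...` → num > 49 is False, take else branch → y = 15
So y = 15

Answer: 15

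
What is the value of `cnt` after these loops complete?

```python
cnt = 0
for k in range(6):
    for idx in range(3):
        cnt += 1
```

6 * 3 = 18
`cnt` takes the values: 0 → 1 → 2 → 3 → 4 → 5 → 6 → 7 → 8 → 9 → 10 → 11 → 12 → 13 → 14 → 15 → 16 → 17 → 18

Answer: 18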